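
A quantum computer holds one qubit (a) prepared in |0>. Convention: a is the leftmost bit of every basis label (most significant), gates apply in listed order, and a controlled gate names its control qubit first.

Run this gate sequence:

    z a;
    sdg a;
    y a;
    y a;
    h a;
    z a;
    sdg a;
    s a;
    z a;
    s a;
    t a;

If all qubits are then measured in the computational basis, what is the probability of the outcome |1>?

The probability of measuring |1> is 1/2.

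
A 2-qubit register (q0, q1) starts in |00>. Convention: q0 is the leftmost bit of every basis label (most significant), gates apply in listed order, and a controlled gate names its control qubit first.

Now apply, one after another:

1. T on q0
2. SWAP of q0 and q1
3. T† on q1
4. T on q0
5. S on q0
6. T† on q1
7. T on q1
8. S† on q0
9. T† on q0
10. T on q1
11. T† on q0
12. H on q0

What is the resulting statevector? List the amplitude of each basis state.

After the circuit, the state carries amplitude sqrt(2)/2 on |00>, 0 on |01>, sqrt(2)/2 on |10>, 0 on |11>. Key observation: the block from step 3 through step 10 cancels to the identity and can be dropped.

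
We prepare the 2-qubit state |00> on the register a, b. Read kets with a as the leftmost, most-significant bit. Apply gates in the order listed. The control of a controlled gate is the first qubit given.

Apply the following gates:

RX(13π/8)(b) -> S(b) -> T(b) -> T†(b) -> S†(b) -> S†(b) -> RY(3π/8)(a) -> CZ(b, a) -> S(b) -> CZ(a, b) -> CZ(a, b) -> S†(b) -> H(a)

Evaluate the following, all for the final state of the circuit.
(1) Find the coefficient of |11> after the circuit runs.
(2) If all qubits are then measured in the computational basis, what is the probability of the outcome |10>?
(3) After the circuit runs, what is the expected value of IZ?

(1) The final state's coefficient on |11> equals -sqrt(2)/4 - sqrt(2 - sqrt(2))/4. Key observation: steps 9-12 multiply out to the identity, so the circuit reduces to the remaining gates.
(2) Outcome |10> occurs with probability (2 - sqrt(sqrt(2) + 2))*(sqrt(2 - sqrt(2)) + 2)/16.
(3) The observable IZ averages to sqrt(2 - sqrt(2))/2.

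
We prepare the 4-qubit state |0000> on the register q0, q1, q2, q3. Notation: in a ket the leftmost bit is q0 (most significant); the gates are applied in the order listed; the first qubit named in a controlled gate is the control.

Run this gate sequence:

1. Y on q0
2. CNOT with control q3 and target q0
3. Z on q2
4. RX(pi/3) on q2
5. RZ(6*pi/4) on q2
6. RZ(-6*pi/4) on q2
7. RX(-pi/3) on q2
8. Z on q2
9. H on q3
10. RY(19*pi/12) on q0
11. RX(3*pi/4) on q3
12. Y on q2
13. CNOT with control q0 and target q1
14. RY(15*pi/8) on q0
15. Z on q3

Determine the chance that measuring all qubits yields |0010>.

A full measurement returns |0010> with probability -sqrt(3)*sqrt(1/2 - sqrt(2)/4)*sqrt(sqrt(2)/4 + 1/2)*cos(pi/16)**2/4 + sqrt(2)*cos(pi/16)**2/16 + cos(pi/16)**2/4. Key observation: gates 3-8 undo each other exactly, leaving only the rest of the circuit to track.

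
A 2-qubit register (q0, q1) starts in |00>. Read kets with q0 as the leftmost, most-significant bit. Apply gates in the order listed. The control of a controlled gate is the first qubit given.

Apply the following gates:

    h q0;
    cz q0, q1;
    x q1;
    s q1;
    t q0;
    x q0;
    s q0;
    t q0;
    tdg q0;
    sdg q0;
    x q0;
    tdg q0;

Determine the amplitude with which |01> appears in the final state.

The final state's coefficient on |01> equals sqrt(2)*I/2. Key observation: the block from step 5 through step 12 cancels to the identity and can be dropped.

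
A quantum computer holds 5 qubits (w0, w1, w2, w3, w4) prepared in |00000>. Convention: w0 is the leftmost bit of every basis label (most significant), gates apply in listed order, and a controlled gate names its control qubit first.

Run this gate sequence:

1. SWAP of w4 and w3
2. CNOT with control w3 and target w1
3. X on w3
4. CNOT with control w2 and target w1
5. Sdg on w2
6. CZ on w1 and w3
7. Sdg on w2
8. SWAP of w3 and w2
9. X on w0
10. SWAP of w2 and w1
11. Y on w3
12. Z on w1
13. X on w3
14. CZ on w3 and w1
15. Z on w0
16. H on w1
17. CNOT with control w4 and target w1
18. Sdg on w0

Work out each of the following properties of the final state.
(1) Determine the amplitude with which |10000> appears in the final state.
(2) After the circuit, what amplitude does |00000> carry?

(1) |10000> carries amplitude sqrt(2)/2 in the final state.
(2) The amplitude on |00000> is 0.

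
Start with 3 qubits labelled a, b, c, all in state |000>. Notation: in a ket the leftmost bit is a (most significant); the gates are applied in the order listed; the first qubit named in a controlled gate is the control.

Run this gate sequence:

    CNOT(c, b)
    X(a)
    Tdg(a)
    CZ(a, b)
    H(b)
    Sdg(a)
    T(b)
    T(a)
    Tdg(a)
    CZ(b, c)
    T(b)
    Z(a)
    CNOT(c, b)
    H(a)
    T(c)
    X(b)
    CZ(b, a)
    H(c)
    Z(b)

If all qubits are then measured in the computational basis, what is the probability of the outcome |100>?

Outcome |100> occurs with probability 1/8.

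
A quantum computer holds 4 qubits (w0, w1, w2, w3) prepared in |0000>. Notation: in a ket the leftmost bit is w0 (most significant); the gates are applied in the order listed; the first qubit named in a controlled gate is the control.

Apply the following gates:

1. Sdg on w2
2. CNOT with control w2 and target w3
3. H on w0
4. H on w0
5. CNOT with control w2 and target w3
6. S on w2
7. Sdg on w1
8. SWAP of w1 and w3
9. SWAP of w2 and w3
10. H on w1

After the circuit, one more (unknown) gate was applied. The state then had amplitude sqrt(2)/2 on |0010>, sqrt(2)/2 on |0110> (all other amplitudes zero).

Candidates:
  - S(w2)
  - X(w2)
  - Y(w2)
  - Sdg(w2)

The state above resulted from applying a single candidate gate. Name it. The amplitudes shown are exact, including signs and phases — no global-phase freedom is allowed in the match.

The unique candidate consistent with the amplitudes is X(w2). Key observation: gates 1-6 undo each other exactly, leaving only the rest of the circuit to track.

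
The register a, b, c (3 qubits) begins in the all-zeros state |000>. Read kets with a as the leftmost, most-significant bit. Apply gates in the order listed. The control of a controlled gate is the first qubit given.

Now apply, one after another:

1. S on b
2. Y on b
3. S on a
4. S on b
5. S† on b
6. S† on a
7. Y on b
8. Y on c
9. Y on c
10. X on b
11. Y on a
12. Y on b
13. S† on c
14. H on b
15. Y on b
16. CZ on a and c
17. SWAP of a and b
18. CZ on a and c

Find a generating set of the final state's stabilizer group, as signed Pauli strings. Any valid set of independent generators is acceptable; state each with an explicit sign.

The stabilizer group can be generated by -XII, -IZI, +IIZ, among other valid generating sets. Key observation: gates 2-7 undo each other exactly, leaving only the rest of the circuit to track.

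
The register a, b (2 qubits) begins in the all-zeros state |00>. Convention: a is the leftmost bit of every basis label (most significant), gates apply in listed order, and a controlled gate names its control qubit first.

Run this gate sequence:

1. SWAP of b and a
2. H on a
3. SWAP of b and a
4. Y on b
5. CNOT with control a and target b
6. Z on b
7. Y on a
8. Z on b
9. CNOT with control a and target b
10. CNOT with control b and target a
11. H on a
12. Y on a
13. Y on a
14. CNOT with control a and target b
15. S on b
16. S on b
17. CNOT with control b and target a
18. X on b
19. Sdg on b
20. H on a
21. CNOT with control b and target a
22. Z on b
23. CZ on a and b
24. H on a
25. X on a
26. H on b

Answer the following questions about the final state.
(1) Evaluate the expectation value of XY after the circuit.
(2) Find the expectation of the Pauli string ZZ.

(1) In the final state, XY has expectation -1.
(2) In the final state, ZZ has expectation 0.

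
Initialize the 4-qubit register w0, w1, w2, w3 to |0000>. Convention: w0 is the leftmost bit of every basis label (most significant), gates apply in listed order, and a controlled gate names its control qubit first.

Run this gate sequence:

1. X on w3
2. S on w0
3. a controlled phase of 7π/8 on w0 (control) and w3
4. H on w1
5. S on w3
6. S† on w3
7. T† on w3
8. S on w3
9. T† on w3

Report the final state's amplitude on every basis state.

The final amplitudes are sqrt(2)/2 on |0001>, sqrt(2)/2 on |0101>, and 0 on every other basis state.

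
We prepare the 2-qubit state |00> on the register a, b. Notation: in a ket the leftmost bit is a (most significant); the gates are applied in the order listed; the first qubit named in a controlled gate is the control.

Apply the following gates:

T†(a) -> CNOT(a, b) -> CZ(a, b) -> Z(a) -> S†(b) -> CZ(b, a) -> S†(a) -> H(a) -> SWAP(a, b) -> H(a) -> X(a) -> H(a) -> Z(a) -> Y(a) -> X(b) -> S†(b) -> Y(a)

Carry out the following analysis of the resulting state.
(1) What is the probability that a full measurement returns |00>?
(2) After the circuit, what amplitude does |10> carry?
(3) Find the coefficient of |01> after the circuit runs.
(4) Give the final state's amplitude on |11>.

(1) Outcome |00> occurs with probability 1/2. Key observation: the block from step 10 through step 13 cancels to the identity and can be dropped.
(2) The amplitude on |10> is 0.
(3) The amplitude on |01> is -sqrt(2)*I/2.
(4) The amplitude on |11> is 0.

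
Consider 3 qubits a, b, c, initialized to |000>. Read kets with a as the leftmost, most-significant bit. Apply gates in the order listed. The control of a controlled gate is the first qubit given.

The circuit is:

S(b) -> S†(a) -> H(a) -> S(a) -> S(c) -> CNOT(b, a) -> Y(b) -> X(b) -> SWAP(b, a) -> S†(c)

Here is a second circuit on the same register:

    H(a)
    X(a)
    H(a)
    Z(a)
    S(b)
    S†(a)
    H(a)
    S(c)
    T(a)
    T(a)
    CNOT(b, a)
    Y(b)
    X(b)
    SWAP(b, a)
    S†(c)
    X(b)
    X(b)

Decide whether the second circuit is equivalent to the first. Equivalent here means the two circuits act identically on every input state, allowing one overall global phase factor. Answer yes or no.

Yes, they are equivalent — the unitaries differ by at most a global phase.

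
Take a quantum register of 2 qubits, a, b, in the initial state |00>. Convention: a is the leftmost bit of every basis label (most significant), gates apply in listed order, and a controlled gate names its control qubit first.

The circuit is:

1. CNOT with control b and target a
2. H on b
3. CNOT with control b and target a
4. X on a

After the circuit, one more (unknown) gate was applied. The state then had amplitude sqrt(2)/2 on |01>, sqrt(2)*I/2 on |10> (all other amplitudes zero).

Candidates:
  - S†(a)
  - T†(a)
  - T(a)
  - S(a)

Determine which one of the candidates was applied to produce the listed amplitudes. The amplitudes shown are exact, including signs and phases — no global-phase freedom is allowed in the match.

The applied gate was S(a).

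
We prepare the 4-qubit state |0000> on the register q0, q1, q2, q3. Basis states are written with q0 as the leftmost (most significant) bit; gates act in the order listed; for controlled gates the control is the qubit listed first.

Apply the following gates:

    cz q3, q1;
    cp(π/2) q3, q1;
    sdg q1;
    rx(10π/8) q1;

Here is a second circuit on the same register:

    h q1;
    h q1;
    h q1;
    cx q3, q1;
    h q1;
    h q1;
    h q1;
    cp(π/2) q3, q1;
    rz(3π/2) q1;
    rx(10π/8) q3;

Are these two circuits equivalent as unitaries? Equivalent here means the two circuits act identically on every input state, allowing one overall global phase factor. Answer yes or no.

No: there is an input state on which the two circuits produce genuinely different outputs (not merely differing by a phase).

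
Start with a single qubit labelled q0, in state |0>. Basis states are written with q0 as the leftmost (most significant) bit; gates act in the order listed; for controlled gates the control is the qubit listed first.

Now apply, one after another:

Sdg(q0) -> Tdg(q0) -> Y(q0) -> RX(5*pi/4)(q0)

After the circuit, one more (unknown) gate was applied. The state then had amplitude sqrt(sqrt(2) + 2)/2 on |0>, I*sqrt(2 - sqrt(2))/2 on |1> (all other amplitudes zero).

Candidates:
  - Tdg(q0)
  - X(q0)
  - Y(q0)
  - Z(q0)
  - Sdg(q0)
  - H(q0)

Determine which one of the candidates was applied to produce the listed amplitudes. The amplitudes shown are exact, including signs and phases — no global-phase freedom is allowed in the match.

The applied gate was Z(q0).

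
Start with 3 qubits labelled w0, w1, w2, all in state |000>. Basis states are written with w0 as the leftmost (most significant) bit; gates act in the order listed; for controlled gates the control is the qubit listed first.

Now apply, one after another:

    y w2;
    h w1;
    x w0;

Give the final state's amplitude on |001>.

|001> carries amplitude 0 in the final state.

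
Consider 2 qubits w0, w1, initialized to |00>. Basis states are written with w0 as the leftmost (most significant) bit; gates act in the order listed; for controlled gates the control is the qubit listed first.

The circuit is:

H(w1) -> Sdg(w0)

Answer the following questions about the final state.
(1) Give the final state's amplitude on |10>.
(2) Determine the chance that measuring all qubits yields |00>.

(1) The amplitude on |10> is 0.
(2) The probability of measuring |00> is 1/2.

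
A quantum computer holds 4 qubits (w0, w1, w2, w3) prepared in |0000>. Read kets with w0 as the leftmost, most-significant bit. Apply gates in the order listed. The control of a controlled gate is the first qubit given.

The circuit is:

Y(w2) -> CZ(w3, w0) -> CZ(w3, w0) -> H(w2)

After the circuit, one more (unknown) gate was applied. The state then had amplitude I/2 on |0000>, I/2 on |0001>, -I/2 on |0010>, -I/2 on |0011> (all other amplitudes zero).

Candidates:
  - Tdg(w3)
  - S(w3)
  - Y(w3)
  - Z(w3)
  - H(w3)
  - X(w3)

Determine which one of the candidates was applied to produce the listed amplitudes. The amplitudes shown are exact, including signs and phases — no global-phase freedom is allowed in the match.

The unique candidate consistent with the amplitudes is H(w3). Key observation: the block from step 2 through step 3 cancels to the identity and can be dropped.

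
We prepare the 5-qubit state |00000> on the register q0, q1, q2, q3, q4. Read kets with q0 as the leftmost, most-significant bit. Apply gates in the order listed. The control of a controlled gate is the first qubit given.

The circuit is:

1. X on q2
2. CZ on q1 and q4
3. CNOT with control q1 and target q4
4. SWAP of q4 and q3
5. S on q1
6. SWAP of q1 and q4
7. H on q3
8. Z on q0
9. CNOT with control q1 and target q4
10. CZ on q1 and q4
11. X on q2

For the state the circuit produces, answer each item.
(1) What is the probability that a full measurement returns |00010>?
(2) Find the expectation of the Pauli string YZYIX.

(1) The probability of measuring |00010> is 1/2.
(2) The observable YZYIX averages to 0.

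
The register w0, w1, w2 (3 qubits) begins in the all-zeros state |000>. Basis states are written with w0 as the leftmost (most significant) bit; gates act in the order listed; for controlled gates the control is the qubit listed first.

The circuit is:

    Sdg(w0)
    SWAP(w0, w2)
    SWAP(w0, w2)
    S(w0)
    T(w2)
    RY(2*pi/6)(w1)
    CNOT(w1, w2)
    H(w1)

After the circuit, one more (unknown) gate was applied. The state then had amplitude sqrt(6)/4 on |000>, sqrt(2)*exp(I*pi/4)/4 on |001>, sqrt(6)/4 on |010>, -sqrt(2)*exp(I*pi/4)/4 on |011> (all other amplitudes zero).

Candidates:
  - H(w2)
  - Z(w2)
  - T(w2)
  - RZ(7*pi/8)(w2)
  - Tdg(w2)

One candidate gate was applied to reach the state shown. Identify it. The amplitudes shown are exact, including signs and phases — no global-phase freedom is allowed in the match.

The unique candidate consistent with the amplitudes is T(w2). Key observation: steps 1-4 multiply out to the identity, so the circuit reduces to the remaining gates.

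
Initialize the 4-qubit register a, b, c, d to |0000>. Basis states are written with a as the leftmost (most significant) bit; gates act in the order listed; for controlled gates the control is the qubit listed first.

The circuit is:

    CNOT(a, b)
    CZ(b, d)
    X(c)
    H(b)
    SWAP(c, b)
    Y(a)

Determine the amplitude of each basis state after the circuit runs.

The resulting statevector has amplitude sqrt(2)*I/2 on |1100>, sqrt(2)*I/2 on |1110>, and 0 on every other basis state.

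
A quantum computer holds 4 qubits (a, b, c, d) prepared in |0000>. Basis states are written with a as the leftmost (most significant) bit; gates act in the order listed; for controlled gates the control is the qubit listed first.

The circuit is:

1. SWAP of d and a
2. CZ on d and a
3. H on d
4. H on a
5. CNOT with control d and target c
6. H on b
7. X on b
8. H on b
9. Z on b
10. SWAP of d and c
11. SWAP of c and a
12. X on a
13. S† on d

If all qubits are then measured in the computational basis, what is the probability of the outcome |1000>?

Outcome |1000> occurs with probability 1/4. Key observation: the block from step 6 through step 9 cancels to the identity and can be dropped.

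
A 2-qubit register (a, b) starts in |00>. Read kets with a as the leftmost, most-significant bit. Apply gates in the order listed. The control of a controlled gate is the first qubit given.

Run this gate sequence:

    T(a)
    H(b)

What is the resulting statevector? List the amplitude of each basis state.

The resulting statevector has amplitude sqrt(2)/2 on |00>, sqrt(2)/2 on |01>, 0 on |10>, 0 on |11>.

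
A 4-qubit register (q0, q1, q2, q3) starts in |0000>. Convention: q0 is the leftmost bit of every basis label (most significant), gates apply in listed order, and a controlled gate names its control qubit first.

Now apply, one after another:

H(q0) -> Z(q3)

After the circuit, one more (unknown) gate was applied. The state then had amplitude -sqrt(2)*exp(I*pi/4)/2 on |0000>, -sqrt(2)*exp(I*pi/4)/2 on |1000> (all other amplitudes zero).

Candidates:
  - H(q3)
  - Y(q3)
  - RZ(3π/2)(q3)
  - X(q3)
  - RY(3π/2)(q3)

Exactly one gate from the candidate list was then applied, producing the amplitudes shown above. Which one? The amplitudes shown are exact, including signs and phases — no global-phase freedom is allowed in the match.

The unique candidate consistent with the amplitudes is RZ(3π/2)(q3).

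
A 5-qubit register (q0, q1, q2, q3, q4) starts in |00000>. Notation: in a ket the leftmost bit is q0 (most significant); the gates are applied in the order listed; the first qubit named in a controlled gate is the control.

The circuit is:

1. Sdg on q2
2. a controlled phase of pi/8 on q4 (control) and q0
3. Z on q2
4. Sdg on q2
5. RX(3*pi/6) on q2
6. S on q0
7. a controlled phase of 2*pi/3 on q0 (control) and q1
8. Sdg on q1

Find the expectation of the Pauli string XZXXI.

The expectation value of XZXXI is 0.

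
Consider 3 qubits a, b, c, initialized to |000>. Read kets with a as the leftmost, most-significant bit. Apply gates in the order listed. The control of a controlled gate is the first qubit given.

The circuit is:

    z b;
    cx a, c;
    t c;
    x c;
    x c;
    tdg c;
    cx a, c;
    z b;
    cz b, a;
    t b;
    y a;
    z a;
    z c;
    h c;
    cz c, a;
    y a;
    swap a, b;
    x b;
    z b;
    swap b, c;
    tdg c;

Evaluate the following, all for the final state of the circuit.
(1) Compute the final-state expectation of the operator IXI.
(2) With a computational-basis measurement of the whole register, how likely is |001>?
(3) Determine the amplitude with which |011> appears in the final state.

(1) The observable IXI averages to -1. Key observation: gates 1-8 undo each other exactly, leaving only the rest of the circuit to track.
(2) The probability of measuring |001> is 1/2.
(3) The amplitude on |011> is sqrt(2)*exp(3*I*pi/4)/2.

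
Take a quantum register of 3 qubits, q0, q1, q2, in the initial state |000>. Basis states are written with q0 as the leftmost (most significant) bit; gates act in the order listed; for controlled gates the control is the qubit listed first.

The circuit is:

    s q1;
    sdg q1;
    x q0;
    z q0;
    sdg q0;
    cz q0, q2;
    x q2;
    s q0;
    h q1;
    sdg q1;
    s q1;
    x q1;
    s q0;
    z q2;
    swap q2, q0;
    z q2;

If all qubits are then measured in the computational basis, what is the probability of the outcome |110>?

A full measurement returns |110> with probability 0.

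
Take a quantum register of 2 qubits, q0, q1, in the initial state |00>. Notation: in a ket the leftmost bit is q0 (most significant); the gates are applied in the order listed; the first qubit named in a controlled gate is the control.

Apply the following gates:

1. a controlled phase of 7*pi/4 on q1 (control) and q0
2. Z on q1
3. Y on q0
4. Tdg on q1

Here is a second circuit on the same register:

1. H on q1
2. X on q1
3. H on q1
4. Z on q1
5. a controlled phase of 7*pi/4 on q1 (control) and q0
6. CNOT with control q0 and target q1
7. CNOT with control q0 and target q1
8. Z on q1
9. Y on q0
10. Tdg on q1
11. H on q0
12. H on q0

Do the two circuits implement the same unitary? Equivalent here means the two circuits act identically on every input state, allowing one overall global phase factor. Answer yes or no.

Yes, they are equivalent — the unitaries differ by at most a global phase.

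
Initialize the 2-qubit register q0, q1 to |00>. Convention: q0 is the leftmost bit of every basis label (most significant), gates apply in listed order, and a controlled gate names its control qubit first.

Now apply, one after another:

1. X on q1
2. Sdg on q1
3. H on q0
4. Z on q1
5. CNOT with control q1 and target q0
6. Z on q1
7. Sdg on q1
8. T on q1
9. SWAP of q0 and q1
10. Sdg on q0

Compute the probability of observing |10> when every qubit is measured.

The probability of measuring |10> is 1/2.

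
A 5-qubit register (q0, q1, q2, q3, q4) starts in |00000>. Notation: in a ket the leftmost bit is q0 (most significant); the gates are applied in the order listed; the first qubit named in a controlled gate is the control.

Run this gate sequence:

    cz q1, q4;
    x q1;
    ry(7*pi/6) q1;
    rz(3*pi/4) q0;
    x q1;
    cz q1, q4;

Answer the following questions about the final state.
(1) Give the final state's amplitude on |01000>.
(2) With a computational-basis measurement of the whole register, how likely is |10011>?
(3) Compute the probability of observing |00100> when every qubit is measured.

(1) |01000> carries amplitude (sqrt(2) + sqrt(6))*exp(5*I*pi/8)/4 in the final state.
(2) A full measurement returns |10011> with probability 0.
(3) The probability of measuring |00100> is 0.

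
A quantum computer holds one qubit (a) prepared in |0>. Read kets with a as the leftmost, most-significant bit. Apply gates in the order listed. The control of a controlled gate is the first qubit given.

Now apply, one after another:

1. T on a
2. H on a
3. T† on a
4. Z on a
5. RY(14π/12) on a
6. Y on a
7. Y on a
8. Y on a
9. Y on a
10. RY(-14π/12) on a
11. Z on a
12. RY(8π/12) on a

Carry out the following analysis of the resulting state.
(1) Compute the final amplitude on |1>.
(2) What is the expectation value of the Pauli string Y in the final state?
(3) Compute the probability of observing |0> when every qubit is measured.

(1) The amplitude on |1> is sqrt(6)/4 - sqrt(2)*exp(3*I*pi/4)/4. Key observation: steps 4-11 multiply out to the identity, so the circuit reduces to the remaining gates.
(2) The observable Y averages to -sqrt(2)/2.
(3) The probability of measuring |0> is 1/2 - sqrt(6)/8.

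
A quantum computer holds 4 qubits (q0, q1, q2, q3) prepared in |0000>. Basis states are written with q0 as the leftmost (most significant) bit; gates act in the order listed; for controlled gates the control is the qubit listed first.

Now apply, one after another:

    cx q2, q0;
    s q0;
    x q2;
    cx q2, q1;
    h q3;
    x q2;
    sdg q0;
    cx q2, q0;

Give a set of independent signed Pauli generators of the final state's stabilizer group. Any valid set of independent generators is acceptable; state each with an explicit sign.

The stabilizer group can be generated by +IIIX, +ZIII, -IZII, +IIZI, among other valid generating sets.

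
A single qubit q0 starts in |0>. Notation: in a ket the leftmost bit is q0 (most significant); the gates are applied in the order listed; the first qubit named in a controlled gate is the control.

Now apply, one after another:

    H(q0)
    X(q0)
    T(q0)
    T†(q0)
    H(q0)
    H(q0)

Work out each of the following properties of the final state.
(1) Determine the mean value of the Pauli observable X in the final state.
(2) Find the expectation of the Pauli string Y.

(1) The expectation value of X is 1.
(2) The observable Y averages to 0.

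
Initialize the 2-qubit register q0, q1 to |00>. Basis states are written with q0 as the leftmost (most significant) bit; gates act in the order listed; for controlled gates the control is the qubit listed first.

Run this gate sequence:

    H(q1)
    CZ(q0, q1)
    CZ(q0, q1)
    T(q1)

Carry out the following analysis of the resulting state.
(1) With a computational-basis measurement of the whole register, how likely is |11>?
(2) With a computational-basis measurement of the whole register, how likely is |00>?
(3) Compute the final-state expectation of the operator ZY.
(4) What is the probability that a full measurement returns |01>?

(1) The probability of measuring |11> is 0. Key observation: steps 2-3 multiply out to the identity, so the circuit reduces to the remaining gates.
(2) The probability of measuring |00> is 1/2.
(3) The expectation value of ZY is sqrt(2)/2.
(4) The probability of measuring |01> is 1/2.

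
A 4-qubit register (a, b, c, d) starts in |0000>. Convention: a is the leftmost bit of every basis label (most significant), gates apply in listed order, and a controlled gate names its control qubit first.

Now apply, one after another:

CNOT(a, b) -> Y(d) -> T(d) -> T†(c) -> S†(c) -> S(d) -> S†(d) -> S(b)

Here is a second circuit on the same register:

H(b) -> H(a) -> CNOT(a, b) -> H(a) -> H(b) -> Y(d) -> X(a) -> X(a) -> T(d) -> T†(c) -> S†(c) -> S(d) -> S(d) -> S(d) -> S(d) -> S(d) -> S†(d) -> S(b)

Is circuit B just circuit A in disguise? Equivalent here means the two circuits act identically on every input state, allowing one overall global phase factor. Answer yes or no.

No, they are not equivalent — no single phase factor reconciles the two unitaries.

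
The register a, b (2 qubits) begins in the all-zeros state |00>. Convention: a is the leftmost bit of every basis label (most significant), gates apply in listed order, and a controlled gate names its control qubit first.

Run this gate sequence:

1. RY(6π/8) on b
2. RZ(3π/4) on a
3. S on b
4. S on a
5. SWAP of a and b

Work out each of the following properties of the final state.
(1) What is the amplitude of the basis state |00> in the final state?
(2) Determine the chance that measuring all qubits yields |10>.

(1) The final state's coefficient on |00> equals -sqrt(2 - sqrt(2))*exp(5*I*pi/8)/2.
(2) The probability of measuring |10> is sqrt(2)/4 + 1/2.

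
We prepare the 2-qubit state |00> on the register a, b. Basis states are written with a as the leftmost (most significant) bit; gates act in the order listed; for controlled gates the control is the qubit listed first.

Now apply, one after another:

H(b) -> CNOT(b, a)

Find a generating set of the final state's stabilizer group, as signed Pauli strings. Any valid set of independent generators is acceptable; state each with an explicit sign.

The final state is stabilized by the group generated by +XX, +ZZ; other independent generating sets are equally valid.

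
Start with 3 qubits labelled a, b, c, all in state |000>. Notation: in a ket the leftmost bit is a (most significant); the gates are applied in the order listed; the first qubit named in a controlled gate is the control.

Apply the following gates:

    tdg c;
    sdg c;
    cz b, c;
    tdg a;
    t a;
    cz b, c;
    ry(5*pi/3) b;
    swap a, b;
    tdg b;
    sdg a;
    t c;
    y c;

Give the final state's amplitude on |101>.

The final state's coefficient on |101> equals 1/2. Key observation: gates 3-6 undo each other exactly, leaving only the rest of the circuit to track.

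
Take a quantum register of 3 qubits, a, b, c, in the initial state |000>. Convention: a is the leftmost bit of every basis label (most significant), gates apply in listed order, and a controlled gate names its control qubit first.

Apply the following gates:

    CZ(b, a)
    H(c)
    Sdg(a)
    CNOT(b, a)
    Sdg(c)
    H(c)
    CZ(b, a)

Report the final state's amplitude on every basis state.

The final amplitudes are 1/2 - I/2 on |000>, 1/2 + I/2 on |001>, and 0 on every other basis state.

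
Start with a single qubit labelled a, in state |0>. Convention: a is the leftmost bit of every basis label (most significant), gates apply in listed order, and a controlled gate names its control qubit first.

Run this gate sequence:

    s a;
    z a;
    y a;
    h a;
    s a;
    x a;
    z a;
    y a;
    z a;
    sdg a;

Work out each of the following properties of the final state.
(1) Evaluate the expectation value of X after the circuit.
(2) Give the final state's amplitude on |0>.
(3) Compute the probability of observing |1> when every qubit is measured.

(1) The observable X averages to 1.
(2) The amplitude on |0> is -sqrt(2)/2.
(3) A full measurement returns |1> with probability 1/2.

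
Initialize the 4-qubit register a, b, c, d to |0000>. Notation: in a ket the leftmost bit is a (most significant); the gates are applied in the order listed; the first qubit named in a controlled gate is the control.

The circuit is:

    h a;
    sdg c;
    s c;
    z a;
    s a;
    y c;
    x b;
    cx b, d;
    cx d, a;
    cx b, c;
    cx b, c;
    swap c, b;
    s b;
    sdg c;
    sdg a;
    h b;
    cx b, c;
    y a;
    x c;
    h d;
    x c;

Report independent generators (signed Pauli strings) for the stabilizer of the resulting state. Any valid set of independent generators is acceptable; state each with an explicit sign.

The stabilizer group can be generated by -XIII, -IXXI, -IIIX, -IZZI, among other valid generating sets. Key observation: steps 10-11 multiply out to the identity, so the circuit reduces to the remaining gates.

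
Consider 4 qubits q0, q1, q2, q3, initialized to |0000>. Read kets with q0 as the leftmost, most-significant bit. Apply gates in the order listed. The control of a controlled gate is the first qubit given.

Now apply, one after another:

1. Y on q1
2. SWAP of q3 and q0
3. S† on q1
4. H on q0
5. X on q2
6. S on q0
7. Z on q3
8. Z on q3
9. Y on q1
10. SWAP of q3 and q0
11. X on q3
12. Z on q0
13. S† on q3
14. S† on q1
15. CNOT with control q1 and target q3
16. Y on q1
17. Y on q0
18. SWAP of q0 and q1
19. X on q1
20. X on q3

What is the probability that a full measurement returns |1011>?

The probability of measuring |1011> is 1/2.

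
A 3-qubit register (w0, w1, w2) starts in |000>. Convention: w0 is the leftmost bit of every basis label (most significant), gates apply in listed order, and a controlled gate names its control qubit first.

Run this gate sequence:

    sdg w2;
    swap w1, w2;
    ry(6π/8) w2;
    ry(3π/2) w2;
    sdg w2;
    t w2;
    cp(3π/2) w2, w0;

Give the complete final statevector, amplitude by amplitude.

The resulting statevector has amplitude sqrt(2)*(-sqrt(sqrt(2) + 2) - sqrt(2 - sqrt(2)))/4 on |000>, sqrt(2)*(-sqrt(2 - sqrt(2)) + sqrt(sqrt(2) + 2))*exp(3*I*pi/4)/4 on |001>, and 0 on every other basis state.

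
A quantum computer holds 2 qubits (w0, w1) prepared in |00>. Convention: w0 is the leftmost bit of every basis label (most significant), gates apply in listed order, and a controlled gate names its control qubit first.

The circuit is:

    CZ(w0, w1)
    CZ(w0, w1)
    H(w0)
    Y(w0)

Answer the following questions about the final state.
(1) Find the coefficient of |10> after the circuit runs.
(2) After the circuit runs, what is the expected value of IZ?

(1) The final state's coefficient on |10> equals sqrt(2)*I/2. Key observation: the block from step 1 through step 2 cancels to the identity and can be dropped.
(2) The expectation value of IZ is 1.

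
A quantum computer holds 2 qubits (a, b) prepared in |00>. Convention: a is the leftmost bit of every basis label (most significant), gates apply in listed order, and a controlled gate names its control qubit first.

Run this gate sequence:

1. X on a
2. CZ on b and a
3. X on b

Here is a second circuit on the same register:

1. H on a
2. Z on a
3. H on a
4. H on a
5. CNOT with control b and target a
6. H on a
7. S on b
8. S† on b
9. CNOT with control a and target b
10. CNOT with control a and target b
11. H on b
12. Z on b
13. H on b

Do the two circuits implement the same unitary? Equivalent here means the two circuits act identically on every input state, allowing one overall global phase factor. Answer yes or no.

Yes: on every input state the two circuits agree up to one overall phase factor.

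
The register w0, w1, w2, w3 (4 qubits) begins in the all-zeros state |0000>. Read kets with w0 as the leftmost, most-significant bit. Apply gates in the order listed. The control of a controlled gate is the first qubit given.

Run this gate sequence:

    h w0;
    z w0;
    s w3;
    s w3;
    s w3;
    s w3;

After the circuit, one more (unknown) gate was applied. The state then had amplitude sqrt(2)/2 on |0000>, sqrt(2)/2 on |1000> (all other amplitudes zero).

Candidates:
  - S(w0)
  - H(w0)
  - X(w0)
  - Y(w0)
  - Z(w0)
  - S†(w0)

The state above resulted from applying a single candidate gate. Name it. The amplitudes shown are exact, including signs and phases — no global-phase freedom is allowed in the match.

The unique candidate consistent with the amplitudes is Z(w0). Key observation: steps 3-6 multiply out to the identity, so the circuit reduces to the remaining gates.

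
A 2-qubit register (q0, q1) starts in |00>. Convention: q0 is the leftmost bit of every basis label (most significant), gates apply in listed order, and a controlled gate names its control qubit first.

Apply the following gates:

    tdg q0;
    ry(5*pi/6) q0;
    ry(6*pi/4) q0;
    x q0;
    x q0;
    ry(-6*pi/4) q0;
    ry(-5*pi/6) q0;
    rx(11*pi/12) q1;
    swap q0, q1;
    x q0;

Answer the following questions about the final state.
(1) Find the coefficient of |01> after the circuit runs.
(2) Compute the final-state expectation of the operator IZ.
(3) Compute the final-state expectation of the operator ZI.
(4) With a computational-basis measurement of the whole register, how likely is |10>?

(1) |01> carries amplitude 0 in the final state. Key observation: gates 2-7 undo each other exactly, leaving only the rest of the circuit to track.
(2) The observable IZ averages to 1.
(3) The expectation value of ZI is sqrt(2)/4 + sqrt(6)/4.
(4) A full measurement returns |10> with probability -sqrt(6)/8 - sqrt(2)/8 + 1/2.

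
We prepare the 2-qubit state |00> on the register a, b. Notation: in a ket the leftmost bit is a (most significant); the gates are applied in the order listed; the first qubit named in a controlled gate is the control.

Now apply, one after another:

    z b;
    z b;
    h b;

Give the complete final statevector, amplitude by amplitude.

After the circuit, the state carries amplitude sqrt(2)/2 on |00>, sqrt(2)/2 on |01>, 0 on |10>, 0 on |11>.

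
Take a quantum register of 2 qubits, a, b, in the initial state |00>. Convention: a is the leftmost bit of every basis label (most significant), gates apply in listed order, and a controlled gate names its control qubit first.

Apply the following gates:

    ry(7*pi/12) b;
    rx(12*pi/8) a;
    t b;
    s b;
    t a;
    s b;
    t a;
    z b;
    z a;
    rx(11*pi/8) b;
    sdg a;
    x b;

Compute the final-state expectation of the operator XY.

The expectation value of XY is 0.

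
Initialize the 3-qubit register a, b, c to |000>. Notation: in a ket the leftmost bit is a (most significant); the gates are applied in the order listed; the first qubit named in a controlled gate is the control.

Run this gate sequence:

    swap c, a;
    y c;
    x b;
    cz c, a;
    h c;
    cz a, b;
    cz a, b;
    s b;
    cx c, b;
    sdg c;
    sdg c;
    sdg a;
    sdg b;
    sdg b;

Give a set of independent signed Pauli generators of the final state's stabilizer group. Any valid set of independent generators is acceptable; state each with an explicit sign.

One valid set of independent stabilizer generators is -IXX, +ZII, -IZZ (any independent generating set of the same group is equally correct).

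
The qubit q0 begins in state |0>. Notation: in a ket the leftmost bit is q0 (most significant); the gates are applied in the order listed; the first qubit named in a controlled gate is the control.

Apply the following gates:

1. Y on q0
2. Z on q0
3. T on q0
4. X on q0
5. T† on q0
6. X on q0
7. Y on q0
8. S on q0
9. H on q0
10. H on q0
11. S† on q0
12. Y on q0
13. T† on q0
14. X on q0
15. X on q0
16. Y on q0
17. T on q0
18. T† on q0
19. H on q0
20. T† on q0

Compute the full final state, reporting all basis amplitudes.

The resulting statevector has amplitude -sqrt(2)/2 on |0>, sqrt(2)*exp(3*I*pi/4)/2 on |1>. Key observation: steps 7-12 multiply out to the identity, so the circuit reduces to the remaining gates.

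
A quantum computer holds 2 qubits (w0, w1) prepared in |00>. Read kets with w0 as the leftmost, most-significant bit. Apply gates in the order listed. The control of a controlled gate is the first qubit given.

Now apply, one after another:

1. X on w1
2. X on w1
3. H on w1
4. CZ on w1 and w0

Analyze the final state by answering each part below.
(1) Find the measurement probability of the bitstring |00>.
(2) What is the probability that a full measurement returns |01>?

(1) A full measurement returns |00> with probability 1/2.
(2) A full measurement returns |01> with probability 1/2.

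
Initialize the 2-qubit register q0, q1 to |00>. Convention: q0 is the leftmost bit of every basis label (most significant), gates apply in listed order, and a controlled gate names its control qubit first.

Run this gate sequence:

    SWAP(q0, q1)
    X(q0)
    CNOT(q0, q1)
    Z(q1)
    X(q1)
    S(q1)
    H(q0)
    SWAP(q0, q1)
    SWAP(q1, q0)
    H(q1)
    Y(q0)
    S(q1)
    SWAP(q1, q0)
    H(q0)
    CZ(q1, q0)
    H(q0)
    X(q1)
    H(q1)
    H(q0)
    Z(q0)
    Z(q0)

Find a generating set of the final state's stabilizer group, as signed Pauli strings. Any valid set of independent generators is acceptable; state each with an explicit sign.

The stabilizer group can be generated by +XY, +ZZ, among other valid generating sets.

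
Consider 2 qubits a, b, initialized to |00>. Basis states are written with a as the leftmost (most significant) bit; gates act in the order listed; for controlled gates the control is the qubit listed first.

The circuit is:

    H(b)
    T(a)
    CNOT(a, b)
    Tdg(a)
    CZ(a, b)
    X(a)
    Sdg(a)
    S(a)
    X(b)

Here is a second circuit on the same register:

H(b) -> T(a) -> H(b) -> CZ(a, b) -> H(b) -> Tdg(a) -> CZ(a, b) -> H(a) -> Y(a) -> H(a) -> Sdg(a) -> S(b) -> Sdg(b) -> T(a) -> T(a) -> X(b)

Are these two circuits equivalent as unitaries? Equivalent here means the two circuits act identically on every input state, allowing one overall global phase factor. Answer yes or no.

No: there is an input state on which the two circuits produce genuinely different outputs (not merely differing by a phase).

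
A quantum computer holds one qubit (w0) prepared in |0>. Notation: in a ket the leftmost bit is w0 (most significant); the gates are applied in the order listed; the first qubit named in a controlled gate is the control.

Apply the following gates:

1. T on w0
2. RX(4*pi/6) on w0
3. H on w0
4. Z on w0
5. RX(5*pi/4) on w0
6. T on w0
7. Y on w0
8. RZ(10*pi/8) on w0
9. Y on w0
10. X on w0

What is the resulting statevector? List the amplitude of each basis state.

The resulting statevector has amplitude -sqrt(2*sqrt(2) + 4)*exp(I*pi/8)/8 - sqrt(4 - 2*sqrt(2))*exp(5*I*pi/8)/8 + sqrt(12 - 6*sqrt(2))*exp(I*pi/8)/8 + sqrt(6*sqrt(2) + 12)*exp(5*I*pi/8)/8 on |0>, -sqrt(6*sqrt(2) + 12)*exp(5*I*pi/8)/8 - sqrt(2*sqrt(2) + 4)*exp(I*pi/8)/8 - sqrt(4 - 2*sqrt(2))*exp(5*I*pi/8)/8 - sqrt(12 - 6*sqrt(2))*exp(I*pi/8)/8 on |1>.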